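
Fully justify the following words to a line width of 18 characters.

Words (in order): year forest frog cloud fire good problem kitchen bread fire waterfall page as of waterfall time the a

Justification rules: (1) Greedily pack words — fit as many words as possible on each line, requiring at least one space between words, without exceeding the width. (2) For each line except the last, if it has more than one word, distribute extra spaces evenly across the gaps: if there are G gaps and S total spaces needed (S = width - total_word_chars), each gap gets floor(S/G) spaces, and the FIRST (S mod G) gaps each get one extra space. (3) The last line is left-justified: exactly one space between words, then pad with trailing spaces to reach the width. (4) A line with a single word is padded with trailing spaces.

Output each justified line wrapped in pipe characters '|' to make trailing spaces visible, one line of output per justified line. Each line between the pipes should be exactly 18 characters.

Answer: |year  forest  frog|
|cloud   fire  good|
|problem    kitchen|
|bread         fire|
|waterfall  page as|
|of  waterfall time|
|the a             |

Derivation:
Line 1: ['year', 'forest', 'frog'] (min_width=16, slack=2)
Line 2: ['cloud', 'fire', 'good'] (min_width=15, slack=3)
Line 3: ['problem', 'kitchen'] (min_width=15, slack=3)
Line 4: ['bread', 'fire'] (min_width=10, slack=8)
Line 5: ['waterfall', 'page', 'as'] (min_width=17, slack=1)
Line 6: ['of', 'waterfall', 'time'] (min_width=17, slack=1)
Line 7: ['the', 'a'] (min_width=5, slack=13)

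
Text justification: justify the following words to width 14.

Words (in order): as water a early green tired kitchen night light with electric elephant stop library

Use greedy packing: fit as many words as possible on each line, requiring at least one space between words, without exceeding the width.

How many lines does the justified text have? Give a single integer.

Answer: 7

Derivation:
Line 1: ['as', 'water', 'a'] (min_width=10, slack=4)
Line 2: ['early', 'green'] (min_width=11, slack=3)
Line 3: ['tired', 'kitchen'] (min_width=13, slack=1)
Line 4: ['night', 'light'] (min_width=11, slack=3)
Line 5: ['with', 'electric'] (min_width=13, slack=1)
Line 6: ['elephant', 'stop'] (min_width=13, slack=1)
Line 7: ['library'] (min_width=7, slack=7)
Total lines: 7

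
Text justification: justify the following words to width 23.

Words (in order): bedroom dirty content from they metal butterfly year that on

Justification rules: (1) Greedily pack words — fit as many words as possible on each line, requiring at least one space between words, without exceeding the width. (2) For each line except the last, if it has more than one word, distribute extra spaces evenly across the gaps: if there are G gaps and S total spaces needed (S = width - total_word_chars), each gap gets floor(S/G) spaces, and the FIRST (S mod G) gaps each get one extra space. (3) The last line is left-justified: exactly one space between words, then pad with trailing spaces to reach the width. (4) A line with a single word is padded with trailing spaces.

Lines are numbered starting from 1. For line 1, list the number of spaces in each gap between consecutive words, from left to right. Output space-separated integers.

Answer: 2 2

Derivation:
Line 1: ['bedroom', 'dirty', 'content'] (min_width=21, slack=2)
Line 2: ['from', 'they', 'metal'] (min_width=15, slack=8)
Line 3: ['butterfly', 'year', 'that', 'on'] (min_width=22, slack=1)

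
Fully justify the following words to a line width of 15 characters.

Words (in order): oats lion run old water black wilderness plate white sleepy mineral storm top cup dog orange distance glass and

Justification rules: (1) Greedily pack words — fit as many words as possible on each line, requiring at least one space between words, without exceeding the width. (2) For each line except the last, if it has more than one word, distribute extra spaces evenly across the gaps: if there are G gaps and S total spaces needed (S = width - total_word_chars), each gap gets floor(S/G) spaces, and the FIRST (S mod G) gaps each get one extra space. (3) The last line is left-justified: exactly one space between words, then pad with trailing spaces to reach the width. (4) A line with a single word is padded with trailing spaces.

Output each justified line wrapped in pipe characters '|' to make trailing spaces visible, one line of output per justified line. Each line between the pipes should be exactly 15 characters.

Line 1: ['oats', 'lion', 'run'] (min_width=13, slack=2)
Line 2: ['old', 'water', 'black'] (min_width=15, slack=0)
Line 3: ['wilderness'] (min_width=10, slack=5)
Line 4: ['plate', 'white'] (min_width=11, slack=4)
Line 5: ['sleepy', 'mineral'] (min_width=14, slack=1)
Line 6: ['storm', 'top', 'cup'] (min_width=13, slack=2)
Line 7: ['dog', 'orange'] (min_width=10, slack=5)
Line 8: ['distance', 'glass'] (min_width=14, slack=1)
Line 9: ['and'] (min_width=3, slack=12)

Answer: |oats  lion  run|
|old water black|
|wilderness     |
|plate     white|
|sleepy  mineral|
|storm  top  cup|
|dog      orange|
|distance  glass|
|and            |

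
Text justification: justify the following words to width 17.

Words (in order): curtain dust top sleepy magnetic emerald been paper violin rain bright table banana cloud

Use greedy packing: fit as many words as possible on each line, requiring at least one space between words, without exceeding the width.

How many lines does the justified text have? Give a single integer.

Answer: 6

Derivation:
Line 1: ['curtain', 'dust', 'top'] (min_width=16, slack=1)
Line 2: ['sleepy', 'magnetic'] (min_width=15, slack=2)
Line 3: ['emerald', 'been'] (min_width=12, slack=5)
Line 4: ['paper', 'violin', 'rain'] (min_width=17, slack=0)
Line 5: ['bright', 'table'] (min_width=12, slack=5)
Line 6: ['banana', 'cloud'] (min_width=12, slack=5)
Total lines: 6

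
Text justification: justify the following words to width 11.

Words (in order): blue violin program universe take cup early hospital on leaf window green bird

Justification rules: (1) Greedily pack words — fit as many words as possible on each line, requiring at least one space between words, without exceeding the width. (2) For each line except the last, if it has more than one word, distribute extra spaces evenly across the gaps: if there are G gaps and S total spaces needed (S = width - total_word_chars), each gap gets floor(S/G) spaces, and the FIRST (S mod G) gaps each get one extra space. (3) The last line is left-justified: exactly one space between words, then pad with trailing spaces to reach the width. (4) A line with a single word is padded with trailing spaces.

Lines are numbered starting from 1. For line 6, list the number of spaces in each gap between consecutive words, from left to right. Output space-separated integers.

Answer: 1

Derivation:
Line 1: ['blue', 'violin'] (min_width=11, slack=0)
Line 2: ['program'] (min_width=7, slack=4)
Line 3: ['universe'] (min_width=8, slack=3)
Line 4: ['take', 'cup'] (min_width=8, slack=3)
Line 5: ['early'] (min_width=5, slack=6)
Line 6: ['hospital', 'on'] (min_width=11, slack=0)
Line 7: ['leaf', 'window'] (min_width=11, slack=0)
Line 8: ['green', 'bird'] (min_width=10, slack=1)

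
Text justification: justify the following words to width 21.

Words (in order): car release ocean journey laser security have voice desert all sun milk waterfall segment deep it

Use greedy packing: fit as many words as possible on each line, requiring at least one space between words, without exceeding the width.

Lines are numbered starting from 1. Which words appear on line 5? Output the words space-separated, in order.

Line 1: ['car', 'release', 'ocean'] (min_width=17, slack=4)
Line 2: ['journey', 'laser'] (min_width=13, slack=8)
Line 3: ['security', 'have', 'voice'] (min_width=19, slack=2)
Line 4: ['desert', 'all', 'sun', 'milk'] (min_width=19, slack=2)
Line 5: ['waterfall', 'segment'] (min_width=17, slack=4)
Line 6: ['deep', 'it'] (min_width=7, slack=14)

Answer: waterfall segment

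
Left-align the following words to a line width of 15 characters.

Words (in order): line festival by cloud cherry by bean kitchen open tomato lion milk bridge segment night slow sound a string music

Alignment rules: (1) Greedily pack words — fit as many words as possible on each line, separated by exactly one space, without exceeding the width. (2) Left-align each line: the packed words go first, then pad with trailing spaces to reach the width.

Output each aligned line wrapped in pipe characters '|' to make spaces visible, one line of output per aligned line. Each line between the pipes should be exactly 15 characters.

Answer: |line festival  |
|by cloud cherry|
|by bean kitchen|
|open tomato    |
|lion milk      |
|bridge segment |
|night slow     |
|sound a string |
|music          |

Derivation:
Line 1: ['line', 'festival'] (min_width=13, slack=2)
Line 2: ['by', 'cloud', 'cherry'] (min_width=15, slack=0)
Line 3: ['by', 'bean', 'kitchen'] (min_width=15, slack=0)
Line 4: ['open', 'tomato'] (min_width=11, slack=4)
Line 5: ['lion', 'milk'] (min_width=9, slack=6)
Line 6: ['bridge', 'segment'] (min_width=14, slack=1)
Line 7: ['night', 'slow'] (min_width=10, slack=5)
Line 8: ['sound', 'a', 'string'] (min_width=14, slack=1)
Line 9: ['music'] (min_width=5, slack=10)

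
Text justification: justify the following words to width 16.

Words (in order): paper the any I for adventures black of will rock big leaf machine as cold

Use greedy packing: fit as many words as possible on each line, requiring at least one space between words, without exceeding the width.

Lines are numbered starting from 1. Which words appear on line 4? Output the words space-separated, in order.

Line 1: ['paper', 'the', 'any', 'I'] (min_width=15, slack=1)
Line 2: ['for', 'adventures'] (min_width=14, slack=2)
Line 3: ['black', 'of', 'will'] (min_width=13, slack=3)
Line 4: ['rock', 'big', 'leaf'] (min_width=13, slack=3)
Line 5: ['machine', 'as', 'cold'] (min_width=15, slack=1)

Answer: rock big leaf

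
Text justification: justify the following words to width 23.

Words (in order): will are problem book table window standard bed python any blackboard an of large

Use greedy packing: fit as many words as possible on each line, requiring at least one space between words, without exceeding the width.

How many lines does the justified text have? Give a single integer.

Answer: 4

Derivation:
Line 1: ['will', 'are', 'problem', 'book'] (min_width=21, slack=2)
Line 2: ['table', 'window', 'standard'] (min_width=21, slack=2)
Line 3: ['bed', 'python', 'any'] (min_width=14, slack=9)
Line 4: ['blackboard', 'an', 'of', 'large'] (min_width=22, slack=1)
Total lines: 4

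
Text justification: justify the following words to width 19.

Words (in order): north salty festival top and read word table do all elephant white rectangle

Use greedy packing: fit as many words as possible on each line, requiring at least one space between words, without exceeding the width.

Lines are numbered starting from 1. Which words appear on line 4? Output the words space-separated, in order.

Line 1: ['north', 'salty'] (min_width=11, slack=8)
Line 2: ['festival', 'top', 'and'] (min_width=16, slack=3)
Line 3: ['read', 'word', 'table', 'do'] (min_width=18, slack=1)
Line 4: ['all', 'elephant', 'white'] (min_width=18, slack=1)
Line 5: ['rectangle'] (min_width=9, slack=10)

Answer: all elephant white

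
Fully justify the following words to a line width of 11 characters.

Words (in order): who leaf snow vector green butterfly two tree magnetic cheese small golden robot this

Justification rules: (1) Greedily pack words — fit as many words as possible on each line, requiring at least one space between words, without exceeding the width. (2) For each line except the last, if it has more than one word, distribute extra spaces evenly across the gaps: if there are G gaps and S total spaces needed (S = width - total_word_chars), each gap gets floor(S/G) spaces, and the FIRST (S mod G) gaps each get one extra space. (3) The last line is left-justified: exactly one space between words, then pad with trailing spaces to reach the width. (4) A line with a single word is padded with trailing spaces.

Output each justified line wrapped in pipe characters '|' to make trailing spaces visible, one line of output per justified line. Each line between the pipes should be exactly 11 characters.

Answer: |who    leaf|
|snow vector|
|green      |
|butterfly  |
|two    tree|
|magnetic   |
|cheese     |
|small      |
|golden     |
|robot this |

Derivation:
Line 1: ['who', 'leaf'] (min_width=8, slack=3)
Line 2: ['snow', 'vector'] (min_width=11, slack=0)
Line 3: ['green'] (min_width=5, slack=6)
Line 4: ['butterfly'] (min_width=9, slack=2)
Line 5: ['two', 'tree'] (min_width=8, slack=3)
Line 6: ['magnetic'] (min_width=8, slack=3)
Line 7: ['cheese'] (min_width=6, slack=5)
Line 8: ['small'] (min_width=5, slack=6)
Line 9: ['golden'] (min_width=6, slack=5)
Line 10: ['robot', 'this'] (min_width=10, slack=1)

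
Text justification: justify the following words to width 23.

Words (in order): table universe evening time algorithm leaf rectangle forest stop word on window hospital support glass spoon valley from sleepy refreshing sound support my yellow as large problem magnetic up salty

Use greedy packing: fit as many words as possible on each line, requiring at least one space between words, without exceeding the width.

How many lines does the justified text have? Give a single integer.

Line 1: ['table', 'universe', 'evening'] (min_width=22, slack=1)
Line 2: ['time', 'algorithm', 'leaf'] (min_width=19, slack=4)
Line 3: ['rectangle', 'forest', 'stop'] (min_width=21, slack=2)
Line 4: ['word', 'on', 'window', 'hospital'] (min_width=23, slack=0)
Line 5: ['support', 'glass', 'spoon'] (min_width=19, slack=4)
Line 6: ['valley', 'from', 'sleepy'] (min_width=18, slack=5)
Line 7: ['refreshing', 'sound'] (min_width=16, slack=7)
Line 8: ['support', 'my', 'yellow', 'as'] (min_width=20, slack=3)
Line 9: ['large', 'problem', 'magnetic'] (min_width=22, slack=1)
Line 10: ['up', 'salty'] (min_width=8, slack=15)
Total lines: 10

Answer: 10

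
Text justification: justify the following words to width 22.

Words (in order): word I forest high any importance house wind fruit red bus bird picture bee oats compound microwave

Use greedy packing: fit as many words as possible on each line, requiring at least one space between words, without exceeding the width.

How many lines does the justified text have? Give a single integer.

Answer: 5

Derivation:
Line 1: ['word', 'I', 'forest', 'high', 'any'] (min_width=22, slack=0)
Line 2: ['importance', 'house', 'wind'] (min_width=21, slack=1)
Line 3: ['fruit', 'red', 'bus', 'bird'] (min_width=18, slack=4)
Line 4: ['picture', 'bee', 'oats'] (min_width=16, slack=6)
Line 5: ['compound', 'microwave'] (min_width=18, slack=4)
Total lines: 5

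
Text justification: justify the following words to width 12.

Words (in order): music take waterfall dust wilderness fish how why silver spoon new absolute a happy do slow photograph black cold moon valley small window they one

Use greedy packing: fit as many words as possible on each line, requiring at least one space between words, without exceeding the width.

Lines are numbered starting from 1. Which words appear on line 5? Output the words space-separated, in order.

Line 1: ['music', 'take'] (min_width=10, slack=2)
Line 2: ['waterfall'] (min_width=9, slack=3)
Line 3: ['dust'] (min_width=4, slack=8)
Line 4: ['wilderness'] (min_width=10, slack=2)
Line 5: ['fish', 'how', 'why'] (min_width=12, slack=0)
Line 6: ['silver', 'spoon'] (min_width=12, slack=0)
Line 7: ['new', 'absolute'] (min_width=12, slack=0)
Line 8: ['a', 'happy', 'do'] (min_width=10, slack=2)
Line 9: ['slow'] (min_width=4, slack=8)
Line 10: ['photograph'] (min_width=10, slack=2)
Line 11: ['black', 'cold'] (min_width=10, slack=2)
Line 12: ['moon', 'valley'] (min_width=11, slack=1)
Line 13: ['small', 'window'] (min_width=12, slack=0)
Line 14: ['they', 'one'] (min_width=8, slack=4)

Answer: fish how why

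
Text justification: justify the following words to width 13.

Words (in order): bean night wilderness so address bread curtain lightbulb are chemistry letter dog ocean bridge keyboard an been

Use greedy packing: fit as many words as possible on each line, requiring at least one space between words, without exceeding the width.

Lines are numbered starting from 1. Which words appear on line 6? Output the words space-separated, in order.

Line 1: ['bean', 'night'] (min_width=10, slack=3)
Line 2: ['wilderness', 'so'] (min_width=13, slack=0)
Line 3: ['address', 'bread'] (min_width=13, slack=0)
Line 4: ['curtain'] (min_width=7, slack=6)
Line 5: ['lightbulb', 'are'] (min_width=13, slack=0)
Line 6: ['chemistry'] (min_width=9, slack=4)
Line 7: ['letter', 'dog'] (min_width=10, slack=3)
Line 8: ['ocean', 'bridge'] (min_width=12, slack=1)
Line 9: ['keyboard', 'an'] (min_width=11, slack=2)
Line 10: ['been'] (min_width=4, slack=9)

Answer: chemistry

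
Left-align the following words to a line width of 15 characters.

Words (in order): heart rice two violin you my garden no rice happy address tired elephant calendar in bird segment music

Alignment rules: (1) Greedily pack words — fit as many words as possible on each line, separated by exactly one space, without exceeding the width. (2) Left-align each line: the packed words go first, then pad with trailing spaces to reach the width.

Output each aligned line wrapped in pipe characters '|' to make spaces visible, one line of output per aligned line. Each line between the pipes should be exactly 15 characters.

Line 1: ['heart', 'rice', 'two'] (min_width=14, slack=1)
Line 2: ['violin', 'you', 'my'] (min_width=13, slack=2)
Line 3: ['garden', 'no', 'rice'] (min_width=14, slack=1)
Line 4: ['happy', 'address'] (min_width=13, slack=2)
Line 5: ['tired', 'elephant'] (min_width=14, slack=1)
Line 6: ['calendar', 'in'] (min_width=11, slack=4)
Line 7: ['bird', 'segment'] (min_width=12, slack=3)
Line 8: ['music'] (min_width=5, slack=10)

Answer: |heart rice two |
|violin you my  |
|garden no rice |
|happy address  |
|tired elephant |
|calendar in    |
|bird segment   |
|music          |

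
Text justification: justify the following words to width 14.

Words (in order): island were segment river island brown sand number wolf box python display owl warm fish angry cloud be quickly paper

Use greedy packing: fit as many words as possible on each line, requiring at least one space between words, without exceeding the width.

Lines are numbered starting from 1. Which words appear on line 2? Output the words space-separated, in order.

Line 1: ['island', 'were'] (min_width=11, slack=3)
Line 2: ['segment', 'river'] (min_width=13, slack=1)
Line 3: ['island', 'brown'] (min_width=12, slack=2)
Line 4: ['sand', 'number'] (min_width=11, slack=3)
Line 5: ['wolf', 'box'] (min_width=8, slack=6)
Line 6: ['python', 'display'] (min_width=14, slack=0)
Line 7: ['owl', 'warm', 'fish'] (min_width=13, slack=1)
Line 8: ['angry', 'cloud', 'be'] (min_width=14, slack=0)
Line 9: ['quickly', 'paper'] (min_width=13, slack=1)

Answer: segment river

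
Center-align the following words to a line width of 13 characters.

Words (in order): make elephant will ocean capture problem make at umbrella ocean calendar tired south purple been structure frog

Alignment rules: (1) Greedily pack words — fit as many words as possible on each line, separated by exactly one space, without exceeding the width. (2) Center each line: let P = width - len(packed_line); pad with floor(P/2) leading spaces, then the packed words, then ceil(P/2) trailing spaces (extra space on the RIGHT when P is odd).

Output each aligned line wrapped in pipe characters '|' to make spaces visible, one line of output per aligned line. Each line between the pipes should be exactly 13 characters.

Line 1: ['make', 'elephant'] (min_width=13, slack=0)
Line 2: ['will', 'ocean'] (min_width=10, slack=3)
Line 3: ['capture'] (min_width=7, slack=6)
Line 4: ['problem', 'make'] (min_width=12, slack=1)
Line 5: ['at', 'umbrella'] (min_width=11, slack=2)
Line 6: ['ocean'] (min_width=5, slack=8)
Line 7: ['calendar'] (min_width=8, slack=5)
Line 8: ['tired', 'south'] (min_width=11, slack=2)
Line 9: ['purple', 'been'] (min_width=11, slack=2)
Line 10: ['structure'] (min_width=9, slack=4)
Line 11: ['frog'] (min_width=4, slack=9)

Answer: |make elephant|
| will ocean  |
|   capture   |
|problem make |
| at umbrella |
|    ocean    |
|  calendar   |
| tired south |
| purple been |
|  structure  |
|    frog     |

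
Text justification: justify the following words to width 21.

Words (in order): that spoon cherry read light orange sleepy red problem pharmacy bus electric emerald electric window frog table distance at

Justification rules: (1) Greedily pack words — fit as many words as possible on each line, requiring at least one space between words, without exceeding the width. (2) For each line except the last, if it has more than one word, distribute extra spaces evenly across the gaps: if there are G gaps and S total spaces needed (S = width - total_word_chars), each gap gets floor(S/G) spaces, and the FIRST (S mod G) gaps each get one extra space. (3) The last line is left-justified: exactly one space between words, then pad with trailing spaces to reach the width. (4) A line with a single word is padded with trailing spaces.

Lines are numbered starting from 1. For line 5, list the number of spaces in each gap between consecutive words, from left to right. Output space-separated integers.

Answer: 6

Derivation:
Line 1: ['that', 'spoon', 'cherry'] (min_width=17, slack=4)
Line 2: ['read', 'light', 'orange'] (min_width=17, slack=4)
Line 3: ['sleepy', 'red', 'problem'] (min_width=18, slack=3)
Line 4: ['pharmacy', 'bus', 'electric'] (min_width=21, slack=0)
Line 5: ['emerald', 'electric'] (min_width=16, slack=5)
Line 6: ['window', 'frog', 'table'] (min_width=17, slack=4)
Line 7: ['distance', 'at'] (min_width=11, slack=10)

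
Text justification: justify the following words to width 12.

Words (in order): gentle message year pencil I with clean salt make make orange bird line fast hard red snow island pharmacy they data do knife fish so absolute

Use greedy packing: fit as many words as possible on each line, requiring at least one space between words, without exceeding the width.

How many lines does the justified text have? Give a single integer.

Line 1: ['gentle'] (min_width=6, slack=6)
Line 2: ['message', 'year'] (min_width=12, slack=0)
Line 3: ['pencil', 'I'] (min_width=8, slack=4)
Line 4: ['with', 'clean'] (min_width=10, slack=2)
Line 5: ['salt', 'make'] (min_width=9, slack=3)
Line 6: ['make', 'orange'] (min_width=11, slack=1)
Line 7: ['bird', 'line'] (min_width=9, slack=3)
Line 8: ['fast', 'hard'] (min_width=9, slack=3)
Line 9: ['red', 'snow'] (min_width=8, slack=4)
Line 10: ['island'] (min_width=6, slack=6)
Line 11: ['pharmacy'] (min_width=8, slack=4)
Line 12: ['they', 'data', 'do'] (min_width=12, slack=0)
Line 13: ['knife', 'fish'] (min_width=10, slack=2)
Line 14: ['so', 'absolute'] (min_width=11, slack=1)
Total lines: 14

Answer: 14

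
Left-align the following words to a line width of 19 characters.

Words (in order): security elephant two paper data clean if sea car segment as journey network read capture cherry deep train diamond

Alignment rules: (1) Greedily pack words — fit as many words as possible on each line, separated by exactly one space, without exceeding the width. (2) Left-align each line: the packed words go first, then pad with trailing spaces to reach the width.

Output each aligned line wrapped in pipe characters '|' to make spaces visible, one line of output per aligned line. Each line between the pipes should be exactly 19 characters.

Line 1: ['security', 'elephant'] (min_width=17, slack=2)
Line 2: ['two', 'paper', 'data'] (min_width=14, slack=5)
Line 3: ['clean', 'if', 'sea', 'car'] (min_width=16, slack=3)
Line 4: ['segment', 'as', 'journey'] (min_width=18, slack=1)
Line 5: ['network', 'read'] (min_width=12, slack=7)
Line 6: ['capture', 'cherry', 'deep'] (min_width=19, slack=0)
Line 7: ['train', 'diamond'] (min_width=13, slack=6)

Answer: |security elephant  |
|two paper data     |
|clean if sea car   |
|segment as journey |
|network read       |
|capture cherry deep|
|train diamond      |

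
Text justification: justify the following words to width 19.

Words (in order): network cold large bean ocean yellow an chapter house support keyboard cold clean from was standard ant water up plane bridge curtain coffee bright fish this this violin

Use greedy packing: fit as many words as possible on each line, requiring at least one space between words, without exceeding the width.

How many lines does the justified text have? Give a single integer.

Answer: 10

Derivation:
Line 1: ['network', 'cold', 'large'] (min_width=18, slack=1)
Line 2: ['bean', 'ocean', 'yellow'] (min_width=17, slack=2)
Line 3: ['an', 'chapter', 'house'] (min_width=16, slack=3)
Line 4: ['support', 'keyboard'] (min_width=16, slack=3)
Line 5: ['cold', 'clean', 'from', 'was'] (min_width=19, slack=0)
Line 6: ['standard', 'ant', 'water'] (min_width=18, slack=1)
Line 7: ['up', 'plane', 'bridge'] (min_width=15, slack=4)
Line 8: ['curtain', 'coffee'] (min_width=14, slack=5)
Line 9: ['bright', 'fish', 'this'] (min_width=16, slack=3)
Line 10: ['this', 'violin'] (min_width=11, slack=8)
Total lines: 10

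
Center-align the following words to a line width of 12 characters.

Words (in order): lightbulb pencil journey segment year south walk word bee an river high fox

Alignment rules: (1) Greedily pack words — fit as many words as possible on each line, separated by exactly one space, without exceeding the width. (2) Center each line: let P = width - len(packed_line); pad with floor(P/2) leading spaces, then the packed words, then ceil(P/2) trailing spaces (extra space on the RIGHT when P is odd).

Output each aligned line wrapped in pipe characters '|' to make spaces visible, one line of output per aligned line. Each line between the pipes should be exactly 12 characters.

Line 1: ['lightbulb'] (min_width=9, slack=3)
Line 2: ['pencil'] (min_width=6, slack=6)
Line 3: ['journey'] (min_width=7, slack=5)
Line 4: ['segment', 'year'] (min_width=12, slack=0)
Line 5: ['south', 'walk'] (min_width=10, slack=2)
Line 6: ['word', 'bee', 'an'] (min_width=11, slack=1)
Line 7: ['river', 'high'] (min_width=10, slack=2)
Line 8: ['fox'] (min_width=3, slack=9)

Answer: | lightbulb  |
|   pencil   |
|  journey   |
|segment year|
| south walk |
|word bee an |
| river high |
|    fox     |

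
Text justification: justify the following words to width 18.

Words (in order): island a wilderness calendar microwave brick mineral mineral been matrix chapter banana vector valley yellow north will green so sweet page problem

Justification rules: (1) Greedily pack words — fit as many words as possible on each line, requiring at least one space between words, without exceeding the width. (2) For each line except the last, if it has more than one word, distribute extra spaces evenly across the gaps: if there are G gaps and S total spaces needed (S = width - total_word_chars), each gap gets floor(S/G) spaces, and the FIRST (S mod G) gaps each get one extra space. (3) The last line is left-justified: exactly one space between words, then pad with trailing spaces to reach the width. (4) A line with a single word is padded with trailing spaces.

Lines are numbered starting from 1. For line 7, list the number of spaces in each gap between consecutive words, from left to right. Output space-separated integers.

Line 1: ['island', 'a'] (min_width=8, slack=10)
Line 2: ['wilderness'] (min_width=10, slack=8)
Line 3: ['calendar', 'microwave'] (min_width=18, slack=0)
Line 4: ['brick', 'mineral'] (min_width=13, slack=5)
Line 5: ['mineral', 'been'] (min_width=12, slack=6)
Line 6: ['matrix', 'chapter'] (min_width=14, slack=4)
Line 7: ['banana', 'vector'] (min_width=13, slack=5)
Line 8: ['valley', 'yellow'] (min_width=13, slack=5)
Line 9: ['north', 'will', 'green'] (min_width=16, slack=2)
Line 10: ['so', 'sweet', 'page'] (min_width=13, slack=5)
Line 11: ['problem'] (min_width=7, slack=11)

Answer: 6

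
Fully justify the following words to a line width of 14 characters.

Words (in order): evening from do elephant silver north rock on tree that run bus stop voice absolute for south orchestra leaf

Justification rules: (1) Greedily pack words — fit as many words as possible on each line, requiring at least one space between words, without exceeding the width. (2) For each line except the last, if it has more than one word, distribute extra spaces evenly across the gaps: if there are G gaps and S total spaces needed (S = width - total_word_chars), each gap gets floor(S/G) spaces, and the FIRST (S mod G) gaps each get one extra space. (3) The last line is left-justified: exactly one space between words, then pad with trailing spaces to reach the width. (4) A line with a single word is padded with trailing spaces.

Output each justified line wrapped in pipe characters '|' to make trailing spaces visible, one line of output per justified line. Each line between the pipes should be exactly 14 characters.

Line 1: ['evening', 'from'] (min_width=12, slack=2)
Line 2: ['do', 'elephant'] (min_width=11, slack=3)
Line 3: ['silver', 'north'] (min_width=12, slack=2)
Line 4: ['rock', 'on', 'tree'] (min_width=12, slack=2)
Line 5: ['that', 'run', 'bus'] (min_width=12, slack=2)
Line 6: ['stop', 'voice'] (min_width=10, slack=4)
Line 7: ['absolute', 'for'] (min_width=12, slack=2)
Line 8: ['south'] (min_width=5, slack=9)
Line 9: ['orchestra', 'leaf'] (min_width=14, slack=0)

Answer: |evening   from|
|do    elephant|
|silver   north|
|rock  on  tree|
|that  run  bus|
|stop     voice|
|absolute   for|
|south         |
|orchestra leaf|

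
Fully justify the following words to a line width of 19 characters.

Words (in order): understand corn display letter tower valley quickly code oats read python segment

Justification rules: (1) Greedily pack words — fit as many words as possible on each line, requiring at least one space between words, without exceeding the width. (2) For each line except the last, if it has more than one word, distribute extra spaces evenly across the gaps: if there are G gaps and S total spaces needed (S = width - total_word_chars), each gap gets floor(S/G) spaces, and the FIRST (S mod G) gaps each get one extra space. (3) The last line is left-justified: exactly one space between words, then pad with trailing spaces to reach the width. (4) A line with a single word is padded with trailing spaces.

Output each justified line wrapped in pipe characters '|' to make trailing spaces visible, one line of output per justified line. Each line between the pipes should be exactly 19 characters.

Line 1: ['understand', 'corn'] (min_width=15, slack=4)
Line 2: ['display', 'letter'] (min_width=14, slack=5)
Line 3: ['tower', 'valley'] (min_width=12, slack=7)
Line 4: ['quickly', 'code', 'oats'] (min_width=17, slack=2)
Line 5: ['read', 'python', 'segment'] (min_width=19, slack=0)

Answer: |understand     corn|
|display      letter|
|tower        valley|
|quickly  code  oats|
|read python segment|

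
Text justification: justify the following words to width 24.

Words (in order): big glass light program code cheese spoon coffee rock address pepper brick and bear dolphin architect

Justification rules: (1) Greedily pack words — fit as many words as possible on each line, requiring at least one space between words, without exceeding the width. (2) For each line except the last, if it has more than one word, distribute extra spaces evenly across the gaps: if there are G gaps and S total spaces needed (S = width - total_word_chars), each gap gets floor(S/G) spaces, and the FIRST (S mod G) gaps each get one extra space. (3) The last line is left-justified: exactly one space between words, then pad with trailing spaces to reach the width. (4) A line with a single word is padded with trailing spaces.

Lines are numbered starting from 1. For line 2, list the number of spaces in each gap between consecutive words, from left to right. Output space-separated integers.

Line 1: ['big', 'glass', 'light', 'program'] (min_width=23, slack=1)
Line 2: ['code', 'cheese', 'spoon', 'coffee'] (min_width=24, slack=0)
Line 3: ['rock', 'address', 'pepper'] (min_width=19, slack=5)
Line 4: ['brick', 'and', 'bear', 'dolphin'] (min_width=22, slack=2)
Line 5: ['architect'] (min_width=9, slack=15)

Answer: 1 1 1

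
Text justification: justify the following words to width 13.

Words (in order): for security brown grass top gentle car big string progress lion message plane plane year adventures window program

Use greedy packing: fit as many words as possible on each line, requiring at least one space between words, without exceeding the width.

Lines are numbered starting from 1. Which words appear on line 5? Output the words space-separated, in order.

Line 1: ['for', 'security'] (min_width=12, slack=1)
Line 2: ['brown', 'grass'] (min_width=11, slack=2)
Line 3: ['top', 'gentle'] (min_width=10, slack=3)
Line 4: ['car', 'big'] (min_width=7, slack=6)
Line 5: ['string'] (min_width=6, slack=7)
Line 6: ['progress', 'lion'] (min_width=13, slack=0)
Line 7: ['message', 'plane'] (min_width=13, slack=0)
Line 8: ['plane', 'year'] (min_width=10, slack=3)
Line 9: ['adventures'] (min_width=10, slack=3)
Line 10: ['window'] (min_width=6, slack=7)
Line 11: ['program'] (min_width=7, slack=6)

Answer: string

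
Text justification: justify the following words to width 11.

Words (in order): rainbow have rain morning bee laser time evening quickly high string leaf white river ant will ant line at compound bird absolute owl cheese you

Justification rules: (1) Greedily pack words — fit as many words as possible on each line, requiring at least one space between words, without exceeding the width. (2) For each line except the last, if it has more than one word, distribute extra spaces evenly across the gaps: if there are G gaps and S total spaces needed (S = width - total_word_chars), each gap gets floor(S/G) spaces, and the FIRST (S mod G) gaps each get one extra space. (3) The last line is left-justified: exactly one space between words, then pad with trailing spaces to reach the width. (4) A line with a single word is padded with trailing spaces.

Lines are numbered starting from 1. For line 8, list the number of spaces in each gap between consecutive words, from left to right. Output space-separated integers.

Answer: 2

Derivation:
Line 1: ['rainbow'] (min_width=7, slack=4)
Line 2: ['have', 'rain'] (min_width=9, slack=2)
Line 3: ['morning', 'bee'] (min_width=11, slack=0)
Line 4: ['laser', 'time'] (min_width=10, slack=1)
Line 5: ['evening'] (min_width=7, slack=4)
Line 6: ['quickly'] (min_width=7, slack=4)
Line 7: ['high', 'string'] (min_width=11, slack=0)
Line 8: ['leaf', 'white'] (min_width=10, slack=1)
Line 9: ['river', 'ant'] (min_width=9, slack=2)
Line 10: ['will', 'ant'] (min_width=8, slack=3)
Line 11: ['line', 'at'] (min_width=7, slack=4)
Line 12: ['compound'] (min_width=8, slack=3)
Line 13: ['bird'] (min_width=4, slack=7)
Line 14: ['absolute'] (min_width=8, slack=3)
Line 15: ['owl', 'cheese'] (min_width=10, slack=1)
Line 16: ['you'] (min_width=3, slack=8)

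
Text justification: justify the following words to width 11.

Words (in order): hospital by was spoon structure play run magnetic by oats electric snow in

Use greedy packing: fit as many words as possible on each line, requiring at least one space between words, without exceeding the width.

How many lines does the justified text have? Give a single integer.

Answer: 8

Derivation:
Line 1: ['hospital', 'by'] (min_width=11, slack=0)
Line 2: ['was', 'spoon'] (min_width=9, slack=2)
Line 3: ['structure'] (min_width=9, slack=2)
Line 4: ['play', 'run'] (min_width=8, slack=3)
Line 5: ['magnetic', 'by'] (min_width=11, slack=0)
Line 6: ['oats'] (min_width=4, slack=7)
Line 7: ['electric'] (min_width=8, slack=3)
Line 8: ['snow', 'in'] (min_width=7, slack=4)
Total lines: 8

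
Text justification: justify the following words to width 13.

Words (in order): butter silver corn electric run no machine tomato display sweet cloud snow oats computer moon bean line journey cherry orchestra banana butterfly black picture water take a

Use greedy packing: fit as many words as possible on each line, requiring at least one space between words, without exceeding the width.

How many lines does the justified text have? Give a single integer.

Line 1: ['butter', 'silver'] (min_width=13, slack=0)
Line 2: ['corn', 'electric'] (min_width=13, slack=0)
Line 3: ['run', 'no'] (min_width=6, slack=7)
Line 4: ['machine'] (min_width=7, slack=6)
Line 5: ['tomato'] (min_width=6, slack=7)
Line 6: ['display', 'sweet'] (min_width=13, slack=0)
Line 7: ['cloud', 'snow'] (min_width=10, slack=3)
Line 8: ['oats', 'computer'] (min_width=13, slack=0)
Line 9: ['moon', 'bean'] (min_width=9, slack=4)
Line 10: ['line', 'journey'] (min_width=12, slack=1)
Line 11: ['cherry'] (min_width=6, slack=7)
Line 12: ['orchestra'] (min_width=9, slack=4)
Line 13: ['banana'] (min_width=6, slack=7)
Line 14: ['butterfly'] (min_width=9, slack=4)
Line 15: ['black', 'picture'] (min_width=13, slack=0)
Line 16: ['water', 'take', 'a'] (min_width=12, slack=1)
Total lines: 16

Answer: 16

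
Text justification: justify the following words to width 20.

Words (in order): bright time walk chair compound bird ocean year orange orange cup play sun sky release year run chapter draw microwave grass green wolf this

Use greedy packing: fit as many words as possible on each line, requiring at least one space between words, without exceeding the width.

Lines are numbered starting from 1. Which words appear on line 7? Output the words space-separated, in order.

Answer: microwave grass

Derivation:
Line 1: ['bright', 'time', 'walk'] (min_width=16, slack=4)
Line 2: ['chair', 'compound', 'bird'] (min_width=19, slack=1)
Line 3: ['ocean', 'year', 'orange'] (min_width=17, slack=3)
Line 4: ['orange', 'cup', 'play', 'sun'] (min_width=19, slack=1)
Line 5: ['sky', 'release', 'year', 'run'] (min_width=20, slack=0)
Line 6: ['chapter', 'draw'] (min_width=12, slack=8)
Line 7: ['microwave', 'grass'] (min_width=15, slack=5)
Line 8: ['green', 'wolf', 'this'] (min_width=15, slack=5)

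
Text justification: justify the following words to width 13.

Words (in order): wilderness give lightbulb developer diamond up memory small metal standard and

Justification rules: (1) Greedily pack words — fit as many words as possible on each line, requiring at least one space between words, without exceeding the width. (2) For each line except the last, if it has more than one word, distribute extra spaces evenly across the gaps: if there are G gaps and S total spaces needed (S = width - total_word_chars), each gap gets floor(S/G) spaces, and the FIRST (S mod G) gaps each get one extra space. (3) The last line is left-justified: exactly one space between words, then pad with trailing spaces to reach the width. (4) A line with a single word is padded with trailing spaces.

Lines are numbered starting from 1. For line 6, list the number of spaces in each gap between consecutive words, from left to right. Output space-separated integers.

Answer: 2

Derivation:
Line 1: ['wilderness'] (min_width=10, slack=3)
Line 2: ['give'] (min_width=4, slack=9)
Line 3: ['lightbulb'] (min_width=9, slack=4)
Line 4: ['developer'] (min_width=9, slack=4)
Line 5: ['diamond', 'up'] (min_width=10, slack=3)
Line 6: ['memory', 'small'] (min_width=12, slack=1)
Line 7: ['metal'] (min_width=5, slack=8)
Line 8: ['standard', 'and'] (min_width=12, slack=1)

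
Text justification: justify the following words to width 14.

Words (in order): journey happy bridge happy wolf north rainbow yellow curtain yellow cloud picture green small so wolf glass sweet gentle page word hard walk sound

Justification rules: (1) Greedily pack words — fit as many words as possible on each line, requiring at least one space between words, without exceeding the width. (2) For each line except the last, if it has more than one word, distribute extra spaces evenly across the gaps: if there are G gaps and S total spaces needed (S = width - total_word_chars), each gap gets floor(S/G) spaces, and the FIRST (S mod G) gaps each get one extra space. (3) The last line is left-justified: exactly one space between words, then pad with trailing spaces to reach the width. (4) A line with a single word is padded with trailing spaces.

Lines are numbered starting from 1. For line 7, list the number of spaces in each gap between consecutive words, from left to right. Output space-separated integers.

Line 1: ['journey', 'happy'] (min_width=13, slack=1)
Line 2: ['bridge', 'happy'] (min_width=12, slack=2)
Line 3: ['wolf', 'north'] (min_width=10, slack=4)
Line 4: ['rainbow', 'yellow'] (min_width=14, slack=0)
Line 5: ['curtain', 'yellow'] (min_width=14, slack=0)
Line 6: ['cloud', 'picture'] (min_width=13, slack=1)
Line 7: ['green', 'small', 'so'] (min_width=14, slack=0)
Line 8: ['wolf', 'glass'] (min_width=10, slack=4)
Line 9: ['sweet', 'gentle'] (min_width=12, slack=2)
Line 10: ['page', 'word', 'hard'] (min_width=14, slack=0)
Line 11: ['walk', 'sound'] (min_width=10, slack=4)

Answer: 1 1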